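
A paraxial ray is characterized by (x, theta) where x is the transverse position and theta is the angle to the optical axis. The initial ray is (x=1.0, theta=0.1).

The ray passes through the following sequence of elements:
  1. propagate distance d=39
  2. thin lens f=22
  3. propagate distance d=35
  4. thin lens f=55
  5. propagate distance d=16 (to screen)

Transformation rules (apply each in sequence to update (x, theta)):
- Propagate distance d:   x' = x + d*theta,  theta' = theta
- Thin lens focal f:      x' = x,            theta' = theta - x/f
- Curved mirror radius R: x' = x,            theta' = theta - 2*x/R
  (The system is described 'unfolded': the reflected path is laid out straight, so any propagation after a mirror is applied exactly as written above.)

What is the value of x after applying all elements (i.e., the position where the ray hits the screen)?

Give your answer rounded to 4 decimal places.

Answer: -1.5350

Derivation:
Initial: x=1.0000 theta=0.1000
After 1 (propagate distance d=39): x=4.9000 theta=0.1000
After 2 (thin lens f=22): x=4.9000 theta=-27/220 (≈-0.1227)
After 3 (propagate distance d=35): x=133/220 (≈0.6045) theta=-27/220 (≈-0.1227)
After 4 (thin lens f=55): x=133/220 (≈0.6045) theta=-809/6050 (≈-0.1337)
After 5 (propagate distance d=16 (to screen)): x=-18573/12100 (≈-1.5350) theta=-809/6050 (≈-0.1337)
Rounded to 4 decimal places: x = -1.5350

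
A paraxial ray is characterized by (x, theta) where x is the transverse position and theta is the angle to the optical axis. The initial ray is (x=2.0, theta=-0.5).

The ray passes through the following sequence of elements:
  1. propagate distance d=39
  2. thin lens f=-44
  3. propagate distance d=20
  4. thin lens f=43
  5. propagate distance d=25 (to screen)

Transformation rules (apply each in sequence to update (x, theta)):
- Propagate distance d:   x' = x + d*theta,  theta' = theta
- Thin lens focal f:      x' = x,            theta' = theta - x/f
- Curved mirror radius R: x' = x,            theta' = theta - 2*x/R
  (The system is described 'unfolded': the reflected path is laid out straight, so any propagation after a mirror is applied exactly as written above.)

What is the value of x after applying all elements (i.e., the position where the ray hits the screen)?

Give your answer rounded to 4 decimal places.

Answer: -37.2846

Derivation:
Initial: x=2.0000 theta=-0.5000
After 1 (propagate distance d=39): x=-17.5000 theta=-0.5000
After 2 (thin lens f=-44): x=-17.5000 theta=-79/88 (≈-0.8977)
After 3 (propagate distance d=20): x=-390/11 (≈-35.4545) theta=-79/88 (≈-0.8977)
After 4 (thin lens f=43): x=-390/11 (≈-35.4545) theta=-277/3784 (≈-0.0732)
After 5 (propagate distance d=25 (to screen)): x=-141085/3784 (≈-37.2846) theta=-277/3784 (≈-0.0732)
Rounded to 4 decimal places: x = -37.2846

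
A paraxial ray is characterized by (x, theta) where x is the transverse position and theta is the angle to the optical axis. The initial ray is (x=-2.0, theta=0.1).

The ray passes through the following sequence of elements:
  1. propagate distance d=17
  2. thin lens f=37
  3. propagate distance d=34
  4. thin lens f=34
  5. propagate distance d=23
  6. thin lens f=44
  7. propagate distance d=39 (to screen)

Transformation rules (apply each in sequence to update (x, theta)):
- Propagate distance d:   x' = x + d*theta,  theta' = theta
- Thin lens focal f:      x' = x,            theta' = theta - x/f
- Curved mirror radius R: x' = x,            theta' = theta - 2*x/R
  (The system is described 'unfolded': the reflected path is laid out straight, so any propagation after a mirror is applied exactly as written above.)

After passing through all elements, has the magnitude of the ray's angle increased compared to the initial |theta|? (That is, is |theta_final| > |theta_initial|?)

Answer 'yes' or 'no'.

Answer: no

Derivation:
Initial: x=-2.0000 theta=0.1000
After 1 (propagate distance d=17): x=-0.3000 theta=0.1000
After 2 (thin lens f=37): x=-0.3000 theta=4/37 (≈0.1081)
After 3 (propagate distance d=34): x=1249/370 (≈3.3757) theta=4/37 (≈0.1081)
After 4 (thin lens f=34): x=1249/370 (≈3.3757) theta=3/340 (≈0.0088)
After 5 (propagate distance d=23): x=45019/12580 (≈3.5786) theta=3/340 (≈0.0088)
After 6 (thin lens f=44): x=45019/12580 (≈3.5786) theta=-8027/110704 (≈-0.0725)
After 7 (propagate distance d=39 (to screen)): x=415571/553520 (≈0.7508) theta=-8027/110704 (≈-0.0725)
|theta_initial|=0.1000 |theta_final|=8027/110704 (≈0.0725) -> not increased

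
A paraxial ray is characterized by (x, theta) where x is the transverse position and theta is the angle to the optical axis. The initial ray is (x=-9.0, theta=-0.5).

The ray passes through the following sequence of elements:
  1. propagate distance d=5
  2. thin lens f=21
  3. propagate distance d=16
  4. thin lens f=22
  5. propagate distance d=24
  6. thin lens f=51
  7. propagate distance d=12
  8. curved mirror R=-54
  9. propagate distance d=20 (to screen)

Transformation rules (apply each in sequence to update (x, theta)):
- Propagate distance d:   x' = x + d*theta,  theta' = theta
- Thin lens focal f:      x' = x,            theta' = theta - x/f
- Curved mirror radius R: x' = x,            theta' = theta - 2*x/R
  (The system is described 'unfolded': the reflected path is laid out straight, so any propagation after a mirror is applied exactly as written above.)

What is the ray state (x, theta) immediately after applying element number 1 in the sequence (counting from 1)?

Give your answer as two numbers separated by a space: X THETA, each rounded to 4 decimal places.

Answer: -11.5000 -0.5000

Derivation:
Initial: x=-9.0000 theta=-0.5000
After 1 (propagate distance d=5): x=-11.5000 theta=-0.5000
Rounded to 4 decimal places: x = -11.5000, theta = -0.5000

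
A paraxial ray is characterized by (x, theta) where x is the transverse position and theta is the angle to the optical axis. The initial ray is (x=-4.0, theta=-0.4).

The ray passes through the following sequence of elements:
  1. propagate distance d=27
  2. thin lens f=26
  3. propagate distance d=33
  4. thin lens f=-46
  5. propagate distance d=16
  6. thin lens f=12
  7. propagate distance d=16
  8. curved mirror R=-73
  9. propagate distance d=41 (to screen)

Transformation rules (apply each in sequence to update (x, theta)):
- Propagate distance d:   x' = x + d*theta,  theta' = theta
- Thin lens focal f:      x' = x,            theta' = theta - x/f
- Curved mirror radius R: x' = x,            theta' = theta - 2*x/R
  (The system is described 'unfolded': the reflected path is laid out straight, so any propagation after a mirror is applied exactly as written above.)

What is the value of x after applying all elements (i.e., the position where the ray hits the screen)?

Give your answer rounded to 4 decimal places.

Answer: 37.7288

Derivation:
Initial: x=-4.0000 theta=-0.4000
After 1 (propagate distance d=27): x=-14.8000 theta=-0.4000
After 2 (thin lens f=26): x=-14.8000 theta=11/65 (≈0.1692)
After 3 (propagate distance d=33): x=-599/65 (≈-9.2154) theta=11/65 (≈0.1692)
After 4 (thin lens f=-46): x=-599/65 (≈-9.2154) theta=-93/2990 (≈-0.0311)
After 5 (propagate distance d=16): x=-1117/115 (≈-9.7130) theta=-93/2990 (≈-0.0311)
After 6 (thin lens f=12): x=-1117/115 (≈-9.7130) theta=13963/17940 (≈0.7783)
After 7 (propagate distance d=16): x=12289/4485 (≈2.7400) theta=13963/17940 (≈0.7783)
After 8 (curved mirror R=-73): x=12289/4485 (≈2.7400) theta=372537/436540 (≈0.8534)
After 9 (propagate distance d=41 (to screen)): x=3800803/100740 (≈37.7288) theta=372537/436540 (≈0.8534)
Rounded to 4 decimal places: x = 37.7288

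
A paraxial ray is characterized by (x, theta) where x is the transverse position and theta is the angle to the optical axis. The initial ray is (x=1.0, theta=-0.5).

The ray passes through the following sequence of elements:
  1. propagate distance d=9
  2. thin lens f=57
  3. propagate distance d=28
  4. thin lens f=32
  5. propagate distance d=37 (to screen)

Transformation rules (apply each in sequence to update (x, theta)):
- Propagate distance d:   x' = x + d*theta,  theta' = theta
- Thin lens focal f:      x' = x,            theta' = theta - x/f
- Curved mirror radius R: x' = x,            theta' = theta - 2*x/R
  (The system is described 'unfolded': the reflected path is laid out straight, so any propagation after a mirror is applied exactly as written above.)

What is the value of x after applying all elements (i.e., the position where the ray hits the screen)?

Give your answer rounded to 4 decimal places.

Initial: x=1.0000 theta=-0.5000
After 1 (propagate distance d=9): x=-3.5000 theta=-0.5000
After 2 (thin lens f=57): x=-3.5000 theta=-25/57 (≈-0.4386)
After 3 (propagate distance d=28): x=-1799/114 (≈-15.7807) theta=-25/57 (≈-0.4386)
After 4 (thin lens f=32): x=-1799/114 (≈-15.7807) theta=199/3648 (≈0.0546)
After 5 (propagate distance d=37 (to screen)): x=-16735/1216 (≈-13.7623) theta=199/3648 (≈0.0546)
Rounded to 4 decimal places: x = -13.7623

Answer: -13.7623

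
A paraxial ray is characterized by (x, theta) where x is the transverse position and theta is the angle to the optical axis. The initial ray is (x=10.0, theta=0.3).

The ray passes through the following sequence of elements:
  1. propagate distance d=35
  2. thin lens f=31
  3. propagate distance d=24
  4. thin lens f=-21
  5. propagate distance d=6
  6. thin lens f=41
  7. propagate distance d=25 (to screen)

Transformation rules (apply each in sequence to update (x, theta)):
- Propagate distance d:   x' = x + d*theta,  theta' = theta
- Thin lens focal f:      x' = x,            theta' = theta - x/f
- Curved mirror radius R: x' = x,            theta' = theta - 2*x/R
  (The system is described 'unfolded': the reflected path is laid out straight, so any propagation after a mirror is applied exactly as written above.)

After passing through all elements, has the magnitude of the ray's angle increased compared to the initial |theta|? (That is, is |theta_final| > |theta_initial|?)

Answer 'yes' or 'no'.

Answer: no

Derivation:
Initial: x=10.0000 theta=0.3000
After 1 (propagate distance d=35): x=20.5000 theta=0.3000
After 2 (thin lens f=31): x=20.5000 theta=-56/155 (≈-0.3613)
After 3 (propagate distance d=24): x=3667/310 (≈11.8290) theta=-56/155 (≈-0.3613)
After 4 (thin lens f=-21): x=3667/310 (≈11.8290) theta=263/1302 (≈0.2020)
After 5 (propagate distance d=6): x=28299/2170 (≈13.0410) theta=263/1302 (≈0.2020)
After 6 (thin lens f=41): x=28299/2170 (≈13.0410) theta=-2213/19065 (≈-0.1161)
After 7 (propagate distance d=25 (to screen)): x=2706227/266910 (≈10.1391) theta=-2213/19065 (≈-0.1161)
|theta_initial|=0.3000 |theta_final|=2213/19065 (≈0.1161) -> not increased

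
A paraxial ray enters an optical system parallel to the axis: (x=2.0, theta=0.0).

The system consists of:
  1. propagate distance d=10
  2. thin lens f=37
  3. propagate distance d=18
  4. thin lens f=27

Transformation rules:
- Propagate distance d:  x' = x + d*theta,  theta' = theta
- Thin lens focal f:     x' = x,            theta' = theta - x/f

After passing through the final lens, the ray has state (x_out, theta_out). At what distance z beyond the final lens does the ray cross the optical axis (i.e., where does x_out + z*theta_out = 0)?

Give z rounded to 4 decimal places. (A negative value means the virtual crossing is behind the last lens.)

Initial: x=2.0000 theta=0.0000
After 1 (propagate distance d=10): x=2.0000 theta=0.0000
After 2 (thin lens f=37): x=2.0000 theta=-2/37 (≈-0.0541)
After 3 (propagate distance d=18): x=38/37 (≈1.0270) theta=-2/37 (≈-0.0541)
After 4 (thin lens f=27): x=38/37 (≈1.0270) theta=-92/999 (≈-0.0921)
z_focus = -x_out/theta_out = -(38/37)/(-92/999) = 513/46 ≈ 11.1522
Rounded to 4 decimal places: z = 11.1522

Answer: 11.1522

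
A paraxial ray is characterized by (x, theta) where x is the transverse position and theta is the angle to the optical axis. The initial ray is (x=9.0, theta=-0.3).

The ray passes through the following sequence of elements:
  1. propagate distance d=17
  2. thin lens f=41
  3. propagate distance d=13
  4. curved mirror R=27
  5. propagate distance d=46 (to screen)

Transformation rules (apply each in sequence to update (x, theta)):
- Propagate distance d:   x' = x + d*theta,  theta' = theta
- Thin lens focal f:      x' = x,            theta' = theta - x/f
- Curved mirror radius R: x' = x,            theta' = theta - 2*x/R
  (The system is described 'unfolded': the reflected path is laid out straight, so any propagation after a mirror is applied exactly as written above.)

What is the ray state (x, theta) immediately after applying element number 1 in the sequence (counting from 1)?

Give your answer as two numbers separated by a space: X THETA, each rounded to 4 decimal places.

Answer: 3.9000 -0.3000

Derivation:
Initial: x=9.0000 theta=-0.3000
After 1 (propagate distance d=17): x=3.9000 theta=-0.3000
Rounded to 4 decimal places: x = 3.9000, theta = -0.3000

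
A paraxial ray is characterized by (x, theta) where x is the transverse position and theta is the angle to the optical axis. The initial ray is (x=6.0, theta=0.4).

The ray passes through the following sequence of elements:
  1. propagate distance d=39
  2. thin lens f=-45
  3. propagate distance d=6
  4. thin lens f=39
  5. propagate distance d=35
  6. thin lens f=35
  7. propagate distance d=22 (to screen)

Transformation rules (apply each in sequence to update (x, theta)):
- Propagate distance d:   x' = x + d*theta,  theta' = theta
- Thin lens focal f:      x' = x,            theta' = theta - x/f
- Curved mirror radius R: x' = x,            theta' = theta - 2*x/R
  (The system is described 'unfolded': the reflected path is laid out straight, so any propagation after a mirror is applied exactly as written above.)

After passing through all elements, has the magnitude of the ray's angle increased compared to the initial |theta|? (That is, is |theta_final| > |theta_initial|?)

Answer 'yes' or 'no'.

Initial: x=6.0000 theta=0.4000
After 1 (propagate distance d=39): x=21.6000 theta=0.4000
After 2 (thin lens f=-45): x=21.6000 theta=0.8800
After 3 (propagate distance d=6): x=26.8800 theta=0.8800
After 4 (thin lens f=39): x=26.8800 theta=62/325 (≈0.1908)
After 5 (propagate distance d=35): x=10906/325 (≈33.5569) theta=62/325 (≈0.1908)
After 6 (thin lens f=35): x=10906/325 (≈33.5569) theta=-0.7680
After 7 (propagate distance d=22 (to screen)): x=27074/1625 (≈16.6609) theta=-0.7680
|theta_initial|=0.4000 |theta_final|=0.7680 -> increased

Answer: yes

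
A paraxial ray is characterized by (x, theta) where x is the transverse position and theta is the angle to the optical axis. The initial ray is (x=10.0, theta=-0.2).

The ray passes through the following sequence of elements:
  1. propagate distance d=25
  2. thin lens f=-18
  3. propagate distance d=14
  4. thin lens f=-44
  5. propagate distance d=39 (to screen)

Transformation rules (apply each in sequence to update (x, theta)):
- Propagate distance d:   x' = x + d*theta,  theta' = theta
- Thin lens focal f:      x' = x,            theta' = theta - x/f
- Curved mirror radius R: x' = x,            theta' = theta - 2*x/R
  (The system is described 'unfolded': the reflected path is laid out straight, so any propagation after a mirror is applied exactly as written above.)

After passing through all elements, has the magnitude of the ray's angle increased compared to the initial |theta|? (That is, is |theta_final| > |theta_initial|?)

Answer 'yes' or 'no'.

Initial: x=10.0000 theta=-0.2000
After 1 (propagate distance d=25): x=5.0000 theta=-0.2000
After 2 (thin lens f=-18): x=5.0000 theta=7/90 (≈0.0778)
After 3 (propagate distance d=14): x=274/45 (≈6.0889) theta=7/90 (≈0.0778)
After 4 (thin lens f=-44): x=274/45 (≈6.0889) theta=107/495 (≈0.2162)
After 5 (propagate distance d=39 (to screen)): x=7187/495 (≈14.5192) theta=107/495 (≈0.2162)
|theta_initial|=0.2000 |theta_final|=107/495 (≈0.2162) -> increased

Answer: yes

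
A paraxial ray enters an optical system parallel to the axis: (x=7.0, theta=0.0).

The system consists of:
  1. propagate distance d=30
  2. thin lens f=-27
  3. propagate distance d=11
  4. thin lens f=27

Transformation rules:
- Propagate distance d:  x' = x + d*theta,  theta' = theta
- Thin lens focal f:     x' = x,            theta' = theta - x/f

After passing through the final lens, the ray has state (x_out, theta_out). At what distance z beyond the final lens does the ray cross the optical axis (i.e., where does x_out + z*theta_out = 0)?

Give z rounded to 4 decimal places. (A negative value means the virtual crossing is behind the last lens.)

Answer: 93.2727

Derivation:
Initial: x=7.0000 theta=0.0000
After 1 (propagate distance d=30): x=7.0000 theta=0.0000
After 2 (thin lens f=-27): x=7.0000 theta=7/27 (≈0.2593)
After 3 (propagate distance d=11): x=266/27 (≈9.8519) theta=7/27 (≈0.2593)
After 4 (thin lens f=27): x=266/27 (≈9.8519) theta=-77/729 (≈-0.1056)
z_focus = -x_out/theta_out = -(266/27)/(-77/729) = 1026/11 ≈ 93.2727
Rounded to 4 decimal places: z = 93.2727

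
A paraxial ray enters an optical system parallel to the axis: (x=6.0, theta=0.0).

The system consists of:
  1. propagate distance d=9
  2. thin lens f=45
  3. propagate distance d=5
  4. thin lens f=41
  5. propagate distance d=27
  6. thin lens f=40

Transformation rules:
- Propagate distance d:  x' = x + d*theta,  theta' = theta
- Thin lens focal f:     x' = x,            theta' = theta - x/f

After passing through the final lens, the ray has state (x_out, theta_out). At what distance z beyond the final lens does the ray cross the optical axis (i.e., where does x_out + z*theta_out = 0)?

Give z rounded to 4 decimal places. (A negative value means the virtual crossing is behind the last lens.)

Initial: x=6.0000 theta=0.0000
After 1 (propagate distance d=9): x=6.0000 theta=0.0000
After 2 (thin lens f=45): x=6.0000 theta=-2/15 (≈-0.1333)
After 3 (propagate distance d=5): x=16/3 (≈5.3333) theta=-2/15 (≈-0.1333)
After 4 (thin lens f=41): x=16/3 (≈5.3333) theta=-54/205 (≈-0.2634)
After 5 (propagate distance d=27): x=-1094/615 (≈-1.7789) theta=-54/205 (≈-0.2634)
After 6 (thin lens f=40): x=-1094/615 (≈-1.7789) theta=-2693/12300 (≈-0.2189)
z_focus = -x_out/theta_out = -(-1094/615)/(-2693/12300) = -21880/2693 ≈ -8.1248
Rounded to 4 decimal places: z = -8.1248

Answer: -8.1248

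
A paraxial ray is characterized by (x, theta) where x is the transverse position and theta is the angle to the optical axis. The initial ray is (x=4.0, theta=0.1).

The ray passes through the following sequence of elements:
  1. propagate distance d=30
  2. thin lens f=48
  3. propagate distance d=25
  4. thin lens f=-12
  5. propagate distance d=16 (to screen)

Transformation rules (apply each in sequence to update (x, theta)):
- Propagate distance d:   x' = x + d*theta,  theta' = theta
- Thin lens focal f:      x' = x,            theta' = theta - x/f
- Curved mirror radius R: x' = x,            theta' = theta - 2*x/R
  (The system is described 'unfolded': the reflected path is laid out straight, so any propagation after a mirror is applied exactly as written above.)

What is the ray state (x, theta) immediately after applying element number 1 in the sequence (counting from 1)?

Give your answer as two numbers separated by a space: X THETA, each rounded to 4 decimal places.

Initial: x=4.0000 theta=0.1000
After 1 (propagate distance d=30): x=7.0000 theta=0.1000
Rounded to 4 decimal places: x = 7.0000, theta = 0.1000

Answer: 7.0000 0.1000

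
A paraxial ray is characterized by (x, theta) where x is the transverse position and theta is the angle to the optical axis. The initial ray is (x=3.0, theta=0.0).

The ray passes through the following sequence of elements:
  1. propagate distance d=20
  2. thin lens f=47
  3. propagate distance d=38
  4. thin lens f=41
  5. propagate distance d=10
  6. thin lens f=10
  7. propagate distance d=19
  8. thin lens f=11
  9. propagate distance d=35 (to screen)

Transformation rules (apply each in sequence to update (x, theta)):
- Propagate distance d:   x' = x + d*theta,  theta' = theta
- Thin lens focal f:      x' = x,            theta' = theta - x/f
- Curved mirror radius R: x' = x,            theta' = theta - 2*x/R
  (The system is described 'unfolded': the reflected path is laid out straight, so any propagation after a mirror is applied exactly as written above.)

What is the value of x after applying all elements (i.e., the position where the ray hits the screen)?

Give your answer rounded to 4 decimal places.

Answer: 0.8158

Derivation:
Initial: x=3.0000 theta=0.0000
After 1 (propagate distance d=20): x=3.0000 theta=0.0000
After 2 (thin lens f=47): x=3.0000 theta=-3/47 (≈-0.0638)
After 3 (propagate distance d=38): x=27/47 (≈0.5745) theta=-3/47 (≈-0.0638)
After 4 (thin lens f=41): x=27/47 (≈0.5745) theta=-150/1927 (≈-0.0778)
After 5 (propagate distance d=10): x=-393/1927 (≈-0.2039) theta=-150/1927 (≈-0.0778)
After 6 (thin lens f=10): x=-393/1927 (≈-0.2039) theta=-27/470 (≈-0.0574)
After 7 (propagate distance d=19): x=-24963/19270 (≈-1.2954) theta=-27/470 (≈-0.0574)
After 8 (thin lens f=11): x=-24963/19270 (≈-1.2954) theta=6393/105985 (≈0.0603)
After 9 (propagate distance d=35 (to screen)): x=172917/211970 (≈0.8158) theta=6393/105985 (≈0.0603)
Rounded to 4 decimal places: x = 0.8158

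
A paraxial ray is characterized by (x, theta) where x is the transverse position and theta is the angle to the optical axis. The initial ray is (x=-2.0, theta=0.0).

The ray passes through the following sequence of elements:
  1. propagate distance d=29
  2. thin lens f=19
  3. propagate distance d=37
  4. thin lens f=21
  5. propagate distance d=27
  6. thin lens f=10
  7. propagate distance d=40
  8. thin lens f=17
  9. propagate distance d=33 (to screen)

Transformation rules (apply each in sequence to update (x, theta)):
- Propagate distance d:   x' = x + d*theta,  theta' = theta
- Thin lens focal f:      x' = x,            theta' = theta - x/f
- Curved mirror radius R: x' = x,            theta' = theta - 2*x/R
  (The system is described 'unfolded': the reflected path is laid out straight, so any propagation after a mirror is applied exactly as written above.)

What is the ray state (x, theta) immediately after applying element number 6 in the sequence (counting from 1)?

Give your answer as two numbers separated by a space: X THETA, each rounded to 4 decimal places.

Answer: 2.3008 -0.2150

Derivation:
Initial: x=-2.0000 theta=0.0000
After 1 (propagate distance d=29): x=-2.0000 theta=0.0000
After 2 (thin lens f=19): x=-2.0000 theta=2/19 (≈0.1053)
After 3 (propagate distance d=37): x=36/19 (≈1.8947) theta=2/19 (≈0.1053)
After 4 (thin lens f=21): x=36/19 (≈1.8947) theta=2/133 (≈0.0150)
After 5 (propagate distance d=27): x=306/133 (≈2.3008) theta=2/133 (≈0.0150)
After 6 (thin lens f=10): x=306/133 (≈2.3008) theta=-143/665 (≈-0.2150)
Rounded to 4 decimal places: x = 2.3008, theta = -0.2150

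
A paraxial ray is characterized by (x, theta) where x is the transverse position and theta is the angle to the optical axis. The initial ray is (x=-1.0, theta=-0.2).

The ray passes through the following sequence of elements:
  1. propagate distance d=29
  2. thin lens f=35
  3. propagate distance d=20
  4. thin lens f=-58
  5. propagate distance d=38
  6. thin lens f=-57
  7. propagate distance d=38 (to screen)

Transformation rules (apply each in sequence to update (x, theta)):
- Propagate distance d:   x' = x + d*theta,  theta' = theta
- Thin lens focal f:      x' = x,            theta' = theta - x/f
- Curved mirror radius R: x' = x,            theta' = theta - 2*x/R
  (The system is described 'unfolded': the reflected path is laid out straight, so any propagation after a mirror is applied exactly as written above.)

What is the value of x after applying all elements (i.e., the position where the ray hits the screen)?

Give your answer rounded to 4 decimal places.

Answer: -24.1830

Derivation:
Initial: x=-1.0000 theta=-0.2000
After 1 (propagate distance d=29): x=-6.8000 theta=-0.2000
After 2 (thin lens f=35): x=-6.8000 theta=-1/175 (≈-0.0057)
After 3 (propagate distance d=20): x=-242/35 (≈-6.9143) theta=-1/175 (≈-0.0057)
After 4 (thin lens f=-58): x=-242/35 (≈-6.9143) theta=-634/5075 (≈-0.1249)
After 5 (propagate distance d=38): x=-59182/5075 (≈-11.6615) theta=-634/5075 (≈-0.1249)
After 6 (thin lens f=-57): x=-59182/5075 (≈-11.6615) theta=-19064/57855 (≈-0.3295)
After 7 (propagate distance d=38 (to screen)): x=-52598/2175 (≈-24.1830) theta=-19064/57855 (≈-0.3295)
Rounded to 4 decimal places: x = -24.1830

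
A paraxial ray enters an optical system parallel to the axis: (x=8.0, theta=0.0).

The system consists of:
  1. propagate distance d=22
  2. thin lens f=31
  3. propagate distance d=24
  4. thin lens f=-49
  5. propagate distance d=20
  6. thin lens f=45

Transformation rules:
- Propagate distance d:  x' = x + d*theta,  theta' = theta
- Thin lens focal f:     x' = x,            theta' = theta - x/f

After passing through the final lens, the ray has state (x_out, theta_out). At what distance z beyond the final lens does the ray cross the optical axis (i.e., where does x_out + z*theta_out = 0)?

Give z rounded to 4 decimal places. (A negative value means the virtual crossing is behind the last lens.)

Initial: x=8.0000 theta=0.0000
After 1 (propagate distance d=22): x=8.0000 theta=0.0000
After 2 (thin lens f=31): x=8.0000 theta=-8/31 (≈-0.2581)
After 3 (propagate distance d=24): x=56/31 (≈1.8065) theta=-8/31 (≈-0.2581)
After 4 (thin lens f=-49): x=56/31 (≈1.8065) theta=-48/217 (≈-0.2212)
After 5 (propagate distance d=20): x=-568/217 (≈-2.6175) theta=-48/217 (≈-0.2212)
After 6 (thin lens f=45): x=-568/217 (≈-2.6175) theta=-1592/9765 (≈-0.1630)
z_focus = -x_out/theta_out = -(-568/217)/(-1592/9765) = -3195/199 ≈ -16.0553
Rounded to 4 decimal places: z = -16.0553

Answer: -16.0553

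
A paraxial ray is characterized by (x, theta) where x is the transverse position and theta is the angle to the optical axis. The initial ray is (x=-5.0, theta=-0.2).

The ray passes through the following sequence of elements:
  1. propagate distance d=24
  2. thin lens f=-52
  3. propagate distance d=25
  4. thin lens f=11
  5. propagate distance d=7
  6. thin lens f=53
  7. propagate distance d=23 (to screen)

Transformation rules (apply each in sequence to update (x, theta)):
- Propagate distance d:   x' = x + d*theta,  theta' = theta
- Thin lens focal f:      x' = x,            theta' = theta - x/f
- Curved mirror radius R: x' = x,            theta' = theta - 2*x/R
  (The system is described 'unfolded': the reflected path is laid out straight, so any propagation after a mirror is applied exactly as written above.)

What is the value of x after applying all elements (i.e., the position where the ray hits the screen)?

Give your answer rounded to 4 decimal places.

Answer: 26.3070

Derivation:
Initial: x=-5.0000 theta=-0.2000
After 1 (propagate distance d=24): x=-9.8000 theta=-0.2000
After 2 (thin lens f=-52): x=-9.8000 theta=-101/260 (≈-0.3885)
After 3 (propagate distance d=25): x=-5073/260 (≈-19.5115) theta=-101/260 (≈-0.3885)
After 4 (thin lens f=11): x=-5073/260 (≈-19.5115) theta=1981/1430 (≈1.3853)
After 5 (propagate distance d=7): x=-28069/2860 (≈-9.8143) theta=1981/1430 (≈1.3853)
After 6 (thin lens f=53): x=-28069/2860 (≈-9.8143) theta=47611/30316 (≈1.5705)
After 7 (propagate distance d=23 (to screen)): x=996902/37895 (≈26.3070) theta=47611/30316 (≈1.5705)
Rounded to 4 decimal places: x = 26.3070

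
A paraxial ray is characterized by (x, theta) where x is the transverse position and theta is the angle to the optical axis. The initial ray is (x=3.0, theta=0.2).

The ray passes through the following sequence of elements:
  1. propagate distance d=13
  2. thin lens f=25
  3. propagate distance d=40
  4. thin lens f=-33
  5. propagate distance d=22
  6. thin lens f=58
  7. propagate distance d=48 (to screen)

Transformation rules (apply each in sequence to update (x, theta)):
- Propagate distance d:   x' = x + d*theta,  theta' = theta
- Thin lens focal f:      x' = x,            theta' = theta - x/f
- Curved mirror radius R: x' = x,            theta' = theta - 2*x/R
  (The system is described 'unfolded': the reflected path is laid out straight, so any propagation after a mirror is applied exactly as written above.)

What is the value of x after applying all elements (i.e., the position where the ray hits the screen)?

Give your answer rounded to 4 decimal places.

Answer: 6.8394

Derivation:
Initial: x=3.0000 theta=0.2000
After 1 (propagate distance d=13): x=5.6000 theta=0.2000
After 2 (thin lens f=25): x=5.6000 theta=-0.0240
After 3 (propagate distance d=40): x=4.6400 theta=-0.0240
After 4 (thin lens f=-33): x=4.6400 theta=481/4125 (≈0.1166)
After 5 (propagate distance d=22): x=2702/375 (≈7.2053) theta=481/4125 (≈0.1166)
After 6 (thin lens f=58): x=2702/375 (≈7.2053) theta=-304/39875 (≈-0.0076)
After 7 (propagate distance d=48 (to screen)): x=818162/119625 (≈6.8394) theta=-304/39875 (≈-0.0076)
Rounded to 4 decimal places: x = 6.8394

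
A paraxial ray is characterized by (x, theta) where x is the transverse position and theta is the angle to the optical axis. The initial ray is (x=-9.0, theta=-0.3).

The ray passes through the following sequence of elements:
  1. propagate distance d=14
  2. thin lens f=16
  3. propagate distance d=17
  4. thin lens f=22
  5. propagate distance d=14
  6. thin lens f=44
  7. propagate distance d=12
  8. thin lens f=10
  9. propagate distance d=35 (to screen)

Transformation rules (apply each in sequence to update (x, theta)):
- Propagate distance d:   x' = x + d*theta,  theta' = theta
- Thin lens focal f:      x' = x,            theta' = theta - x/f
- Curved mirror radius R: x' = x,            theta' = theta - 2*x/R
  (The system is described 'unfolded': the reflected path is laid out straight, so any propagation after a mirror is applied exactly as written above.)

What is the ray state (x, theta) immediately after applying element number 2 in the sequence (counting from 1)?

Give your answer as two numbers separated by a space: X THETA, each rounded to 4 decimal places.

Answer: -13.2000 0.5250

Derivation:
Initial: x=-9.0000 theta=-0.3000
After 1 (propagate distance d=14): x=-13.2000 theta=-0.3000
After 2 (thin lens f=16): x=-13.2000 theta=0.5250
Rounded to 4 decimal places: x = -13.2000, theta = 0.5250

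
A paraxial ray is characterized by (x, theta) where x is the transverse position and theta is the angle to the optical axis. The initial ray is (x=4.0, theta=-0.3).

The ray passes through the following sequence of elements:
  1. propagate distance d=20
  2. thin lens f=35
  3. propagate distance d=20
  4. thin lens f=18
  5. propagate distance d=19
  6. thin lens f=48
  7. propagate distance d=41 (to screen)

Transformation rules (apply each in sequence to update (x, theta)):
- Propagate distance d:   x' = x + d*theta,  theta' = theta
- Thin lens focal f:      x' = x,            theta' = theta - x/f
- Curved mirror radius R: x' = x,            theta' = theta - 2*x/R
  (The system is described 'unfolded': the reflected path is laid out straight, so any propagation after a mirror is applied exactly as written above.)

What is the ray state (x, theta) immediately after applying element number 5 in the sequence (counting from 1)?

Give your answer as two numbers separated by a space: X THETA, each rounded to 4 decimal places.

Initial: x=4.0000 theta=-0.3000
After 1 (propagate distance d=20): x=-2.0000 theta=-0.3000
After 2 (thin lens f=35): x=-2.0000 theta=-17/70 (≈-0.2429)
After 3 (propagate distance d=20): x=-48/7 (≈-6.8571) theta=-17/70 (≈-0.2429)
After 4 (thin lens f=18): x=-48/7 (≈-6.8571) theta=29/210 (≈0.1381)
After 5 (propagate distance d=19): x=-127/30 (≈-4.2333) theta=29/210 (≈0.1381)
Rounded to 4 decimal places: x = -4.2333, theta = 0.1381

Answer: -4.2333 0.1381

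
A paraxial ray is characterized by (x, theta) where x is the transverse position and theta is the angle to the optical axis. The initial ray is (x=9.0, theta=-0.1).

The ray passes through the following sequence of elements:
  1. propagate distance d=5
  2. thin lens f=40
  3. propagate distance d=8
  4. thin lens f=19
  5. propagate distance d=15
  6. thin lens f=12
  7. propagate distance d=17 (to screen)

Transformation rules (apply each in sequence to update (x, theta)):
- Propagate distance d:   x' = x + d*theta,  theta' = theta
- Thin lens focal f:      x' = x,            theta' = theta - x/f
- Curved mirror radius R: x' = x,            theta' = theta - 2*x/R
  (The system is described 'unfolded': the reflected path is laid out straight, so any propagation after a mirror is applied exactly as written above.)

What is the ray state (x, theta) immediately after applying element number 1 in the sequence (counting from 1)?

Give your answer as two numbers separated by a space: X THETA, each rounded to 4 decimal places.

Initial: x=9.0000 theta=-0.1000
After 1 (propagate distance d=5): x=8.5000 theta=-0.1000
Rounded to 4 decimal places: x = 8.5000, theta = -0.1000

Answer: 8.5000 -0.1000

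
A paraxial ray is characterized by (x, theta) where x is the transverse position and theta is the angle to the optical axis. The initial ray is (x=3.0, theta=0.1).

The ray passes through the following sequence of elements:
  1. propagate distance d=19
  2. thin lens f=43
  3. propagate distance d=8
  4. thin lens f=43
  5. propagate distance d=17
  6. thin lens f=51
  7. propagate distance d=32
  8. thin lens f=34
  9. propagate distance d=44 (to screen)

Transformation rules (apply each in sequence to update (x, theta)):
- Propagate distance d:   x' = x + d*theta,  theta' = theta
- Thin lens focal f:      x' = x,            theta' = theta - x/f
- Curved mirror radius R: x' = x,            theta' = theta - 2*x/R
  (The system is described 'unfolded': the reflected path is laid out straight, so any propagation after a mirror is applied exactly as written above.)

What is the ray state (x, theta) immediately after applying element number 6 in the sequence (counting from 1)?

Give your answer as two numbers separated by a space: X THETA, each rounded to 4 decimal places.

Initial: x=3.0000 theta=0.1000
After 1 (propagate distance d=19): x=4.9000 theta=0.1000
After 2 (thin lens f=43): x=4.9000 theta=-3/215 (≈-0.0140)
After 3 (propagate distance d=8): x=2059/430 (≈4.7884) theta=-3/215 (≈-0.0140)
After 4 (thin lens f=43): x=2059/430 (≈4.7884) theta=-2317/18490 (≈-0.1253)
After 5 (propagate distance d=17): x=24574/9245 (≈2.6581) theta=-2317/18490 (≈-0.1253)
After 6 (thin lens f=51): x=24574/9245 (≈2.6581) theta=-33463/188598 (≈-0.1774)
Rounded to 4 decimal places: x = 2.6581, theta = -0.1774

Answer: 2.6581 -0.1774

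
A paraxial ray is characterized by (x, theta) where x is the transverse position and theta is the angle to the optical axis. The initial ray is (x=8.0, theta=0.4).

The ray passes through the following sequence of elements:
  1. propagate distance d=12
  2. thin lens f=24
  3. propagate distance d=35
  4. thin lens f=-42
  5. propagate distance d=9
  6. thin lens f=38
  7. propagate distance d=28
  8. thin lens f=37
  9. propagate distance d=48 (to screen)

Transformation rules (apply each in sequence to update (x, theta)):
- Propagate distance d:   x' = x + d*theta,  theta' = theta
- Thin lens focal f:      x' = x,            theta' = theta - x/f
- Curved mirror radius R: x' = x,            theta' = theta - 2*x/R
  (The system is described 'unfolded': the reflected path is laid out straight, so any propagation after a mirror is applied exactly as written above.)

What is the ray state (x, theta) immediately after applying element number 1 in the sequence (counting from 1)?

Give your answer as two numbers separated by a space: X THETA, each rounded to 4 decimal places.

Initial: x=8.0000 theta=0.4000
After 1 (propagate distance d=12): x=12.8000 theta=0.4000
Rounded to 4 decimal places: x = 12.8000, theta = 0.4000

Answer: 12.8000 0.4000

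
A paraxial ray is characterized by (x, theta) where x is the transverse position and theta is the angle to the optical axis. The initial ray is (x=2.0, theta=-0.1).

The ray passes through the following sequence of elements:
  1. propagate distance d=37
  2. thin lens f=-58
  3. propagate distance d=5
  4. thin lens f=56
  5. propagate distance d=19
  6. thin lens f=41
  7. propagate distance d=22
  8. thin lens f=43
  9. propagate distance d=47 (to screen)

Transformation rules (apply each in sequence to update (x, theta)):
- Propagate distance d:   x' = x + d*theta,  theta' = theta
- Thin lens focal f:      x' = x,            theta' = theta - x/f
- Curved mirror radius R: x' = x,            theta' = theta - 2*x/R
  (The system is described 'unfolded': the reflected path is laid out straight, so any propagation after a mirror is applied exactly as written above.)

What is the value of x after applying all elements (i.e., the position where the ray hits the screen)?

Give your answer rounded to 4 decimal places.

Answer: 0.8372

Derivation:
Initial: x=2.0000 theta=-0.1000
After 1 (propagate distance d=37): x=-1.7000 theta=-0.1000
After 2 (thin lens f=-58): x=-1.7000 theta=-15/116 (≈-0.1293)
After 3 (propagate distance d=5): x=-1361/580 (≈-2.3466) theta=-15/116 (≈-0.1293)
After 4 (thin lens f=56): x=-1361/580 (≈-2.3466) theta=-2839/32480 (≈-0.0874)
After 5 (propagate distance d=19): x=-130157/32480 (≈-4.0073) theta=-2839/32480 (≈-0.0874)
After 6 (thin lens f=41): x=-130157/32480 (≈-4.0073) theta=6879/665840 (≈0.0103)
After 7 (propagate distance d=22): x=-5033761/1331680 (≈-3.7800) theta=6879/665840 (≈0.0103)
After 8 (thin lens f=43): x=-5033761/1331680 (≈-3.7800) theta=1125071/11452448 (≈0.0982)
After 9 (propagate distance d=47 (to screen)): x=3424283/4090160 (≈0.8372) theta=1125071/11452448 (≈0.0982)
Rounded to 4 decimal places: x = 0.8372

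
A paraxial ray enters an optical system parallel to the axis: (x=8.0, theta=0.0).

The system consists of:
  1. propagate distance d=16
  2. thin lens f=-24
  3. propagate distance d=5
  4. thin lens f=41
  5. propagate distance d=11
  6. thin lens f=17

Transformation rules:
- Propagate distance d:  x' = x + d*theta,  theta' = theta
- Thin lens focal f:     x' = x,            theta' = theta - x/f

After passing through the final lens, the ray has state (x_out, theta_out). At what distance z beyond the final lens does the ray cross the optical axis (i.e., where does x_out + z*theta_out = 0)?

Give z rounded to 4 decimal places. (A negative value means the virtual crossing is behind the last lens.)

Initial: x=8.0000 theta=0.0000
After 1 (propagate distance d=16): x=8.0000 theta=0.0000
After 2 (thin lens f=-24): x=8.0000 theta=1/3 (≈0.3333)
After 3 (propagate distance d=5): x=29/3 (≈9.6667) theta=1/3 (≈0.3333)
After 4 (thin lens f=41): x=29/3 (≈9.6667) theta=4/41 (≈0.0976)
After 5 (propagate distance d=11): x=1321/123 (≈10.7398) theta=4/41 (≈0.0976)
After 6 (thin lens f=17): x=1321/123 (≈10.7398) theta=-1117/2091 (≈-0.5342)
z_focus = -x_out/theta_out = -(1321/123)/(-1117/2091) = 22457/1117 ≈ 20.1047
Rounded to 4 decimal places: z = 20.1047

Answer: 20.1047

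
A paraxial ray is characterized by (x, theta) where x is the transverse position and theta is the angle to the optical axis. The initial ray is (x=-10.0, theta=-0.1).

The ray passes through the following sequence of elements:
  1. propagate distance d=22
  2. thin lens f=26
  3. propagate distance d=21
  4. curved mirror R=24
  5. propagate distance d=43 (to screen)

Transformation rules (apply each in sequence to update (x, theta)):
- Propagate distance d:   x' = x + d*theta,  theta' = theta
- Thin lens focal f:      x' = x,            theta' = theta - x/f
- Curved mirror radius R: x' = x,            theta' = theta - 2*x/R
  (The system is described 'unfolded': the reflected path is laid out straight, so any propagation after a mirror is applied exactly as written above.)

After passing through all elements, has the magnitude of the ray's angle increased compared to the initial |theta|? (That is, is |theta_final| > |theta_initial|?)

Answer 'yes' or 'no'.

Answer: yes

Derivation:
Initial: x=-10.0000 theta=-0.1000
After 1 (propagate distance d=22): x=-12.2000 theta=-0.1000
After 2 (thin lens f=26): x=-12.2000 theta=24/65 (≈0.3692)
After 3 (propagate distance d=21): x=-289/65 (≈-4.4462) theta=24/65 (≈0.3692)
After 4 (curved mirror R=24): x=-289/65 (≈-4.4462) theta=577/780 (≈0.7397)
After 5 (propagate distance d=43 (to screen)): x=21343/780 (≈27.3628) theta=577/780 (≈0.7397)
|theta_initial|=0.1000 |theta_final|=577/780 (≈0.7397) -> increased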